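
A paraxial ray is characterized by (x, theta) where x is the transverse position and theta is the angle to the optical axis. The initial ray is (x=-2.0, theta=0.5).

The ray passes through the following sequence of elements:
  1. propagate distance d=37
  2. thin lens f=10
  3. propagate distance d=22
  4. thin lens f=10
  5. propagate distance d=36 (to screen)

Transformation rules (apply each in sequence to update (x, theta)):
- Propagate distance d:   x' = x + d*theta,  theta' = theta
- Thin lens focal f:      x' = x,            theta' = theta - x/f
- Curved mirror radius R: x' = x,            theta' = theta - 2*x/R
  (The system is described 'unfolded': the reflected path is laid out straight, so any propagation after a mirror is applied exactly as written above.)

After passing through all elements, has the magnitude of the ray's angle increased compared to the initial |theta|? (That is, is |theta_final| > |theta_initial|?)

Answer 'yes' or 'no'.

Answer: no

Derivation:
Initial: x=-2.0000 theta=0.5000
After 1 (propagate distance d=37): x=16.5000 theta=0.5000
After 2 (thin lens f=10): x=16.5000 theta=-1.1500
After 3 (propagate distance d=22): x=-8.8000 theta=-1.1500
After 4 (thin lens f=10): x=-8.8000 theta=-0.2700
After 5 (propagate distance d=36 (to screen)): x=-18.5200 theta=-0.2700
|theta_initial|=0.5000 |theta_final|=0.2700 -> not increased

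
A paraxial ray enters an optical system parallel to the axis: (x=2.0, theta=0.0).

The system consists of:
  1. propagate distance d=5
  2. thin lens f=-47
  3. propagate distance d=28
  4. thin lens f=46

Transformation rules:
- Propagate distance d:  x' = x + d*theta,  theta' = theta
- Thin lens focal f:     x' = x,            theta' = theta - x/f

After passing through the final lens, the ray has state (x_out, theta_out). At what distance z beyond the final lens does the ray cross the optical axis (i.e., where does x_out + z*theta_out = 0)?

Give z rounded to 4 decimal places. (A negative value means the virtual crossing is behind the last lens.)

Initial: x=2.0000 theta=0.0000
After 1 (propagate distance d=5): x=2.0000 theta=0.0000
After 2 (thin lens f=-47): x=2.0000 theta=2/47 (≈0.0426)
After 3 (propagate distance d=28): x=150/47 (≈3.1915) theta=2/47 (≈0.0426)
After 4 (thin lens f=46): x=150/47 (≈3.1915) theta=-29/1081 (≈-0.0268)
z_focus = -x_out/theta_out = -(150/47)/(-29/1081) = 3450/29 ≈ 118.9655
Rounded to 4 decimal places: z = 118.9655

Answer: 118.9655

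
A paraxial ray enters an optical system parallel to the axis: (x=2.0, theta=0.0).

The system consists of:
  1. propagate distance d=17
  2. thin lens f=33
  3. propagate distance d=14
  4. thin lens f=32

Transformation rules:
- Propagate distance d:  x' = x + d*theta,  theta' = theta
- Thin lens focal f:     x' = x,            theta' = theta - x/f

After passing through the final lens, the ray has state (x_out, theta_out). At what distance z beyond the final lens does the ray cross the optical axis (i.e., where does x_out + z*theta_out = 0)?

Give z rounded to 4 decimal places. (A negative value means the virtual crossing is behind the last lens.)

Answer: 11.9216

Derivation:
Initial: x=2.0000 theta=0.0000
After 1 (propagate distance d=17): x=2.0000 theta=0.0000
After 2 (thin lens f=33): x=2.0000 theta=-2/33 (≈-0.0606)
After 3 (propagate distance d=14): x=38/33 (≈1.1515) theta=-2/33 (≈-0.0606)
After 4 (thin lens f=32): x=38/33 (≈1.1515) theta=-17/176 (≈-0.0966)
z_focus = -x_out/theta_out = -(38/33)/(-17/176) = 608/51 ≈ 11.9216
Rounded to 4 decimal places: z = 11.9216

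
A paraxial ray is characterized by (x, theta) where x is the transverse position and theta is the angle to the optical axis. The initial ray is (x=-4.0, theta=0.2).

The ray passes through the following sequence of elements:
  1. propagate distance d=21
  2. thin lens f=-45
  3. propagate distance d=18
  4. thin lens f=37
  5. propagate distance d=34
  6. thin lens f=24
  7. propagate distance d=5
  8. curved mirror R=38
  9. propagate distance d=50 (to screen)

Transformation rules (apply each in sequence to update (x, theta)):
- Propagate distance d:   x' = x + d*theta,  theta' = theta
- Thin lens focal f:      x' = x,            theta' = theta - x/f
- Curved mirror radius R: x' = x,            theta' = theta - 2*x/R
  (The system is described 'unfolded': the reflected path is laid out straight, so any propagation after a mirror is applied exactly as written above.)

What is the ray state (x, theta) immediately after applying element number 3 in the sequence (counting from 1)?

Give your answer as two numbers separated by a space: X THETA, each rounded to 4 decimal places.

Answer: 3.8800 0.2044

Derivation:
Initial: x=-4.0000 theta=0.2000
After 1 (propagate distance d=21): x=0.2000 theta=0.2000
After 2 (thin lens f=-45): x=0.2000 theta=46/225 (≈0.2044)
After 3 (propagate distance d=18): x=3.8800 theta=46/225 (≈0.2044)
Rounded to 4 decimal places: x = 3.8800, theta = 0.2044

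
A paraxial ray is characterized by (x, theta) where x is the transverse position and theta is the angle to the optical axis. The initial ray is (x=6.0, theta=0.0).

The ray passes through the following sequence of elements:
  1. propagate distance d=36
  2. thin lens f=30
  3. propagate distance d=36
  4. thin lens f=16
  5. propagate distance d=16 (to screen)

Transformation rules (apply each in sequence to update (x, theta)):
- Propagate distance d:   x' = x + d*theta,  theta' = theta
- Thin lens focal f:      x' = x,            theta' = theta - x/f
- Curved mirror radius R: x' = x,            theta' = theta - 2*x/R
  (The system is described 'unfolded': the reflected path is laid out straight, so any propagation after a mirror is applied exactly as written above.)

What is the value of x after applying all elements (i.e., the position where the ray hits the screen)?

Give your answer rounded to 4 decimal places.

Answer: -3.2000

Derivation:
Initial: x=6.0000 theta=0.0000
After 1 (propagate distance d=36): x=6.0000 theta=0.0000
After 2 (thin lens f=30): x=6.0000 theta=-0.2000
After 3 (propagate distance d=36): x=-1.2000 theta=-0.2000
After 4 (thin lens f=16): x=-1.2000 theta=-0.1250
After 5 (propagate distance d=16 (to screen)): x=-3.2000 theta=-0.1250
Rounded to 4 decimal places: x = -3.2000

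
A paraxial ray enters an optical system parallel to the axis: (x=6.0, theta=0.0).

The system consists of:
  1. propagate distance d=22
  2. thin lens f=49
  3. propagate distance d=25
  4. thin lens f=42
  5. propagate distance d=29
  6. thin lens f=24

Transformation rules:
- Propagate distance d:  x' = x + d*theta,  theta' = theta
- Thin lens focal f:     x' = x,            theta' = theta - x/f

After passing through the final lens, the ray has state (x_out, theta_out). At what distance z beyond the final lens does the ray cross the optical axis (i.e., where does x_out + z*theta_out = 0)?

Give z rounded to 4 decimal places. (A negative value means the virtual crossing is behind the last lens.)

Answer: -32.0708

Derivation:
Initial: x=6.0000 theta=0.0000
After 1 (propagate distance d=22): x=6.0000 theta=0.0000
After 2 (thin lens f=49): x=6.0000 theta=-6/49 (≈-0.1224)
After 3 (propagate distance d=25): x=144/49 (≈2.9388) theta=-6/49 (≈-0.1224)
After 4 (thin lens f=42): x=144/49 (≈2.9388) theta=-66/343 (≈-0.1924)
After 5 (propagate distance d=29): x=-906/343 (≈-2.6414) theta=-66/343 (≈-0.1924)
After 6 (thin lens f=24): x=-906/343 (≈-2.6414) theta=-113/1372 (≈-0.0824)
z_focus = -x_out/theta_out = -(-906/343)/(-113/1372) = -3624/113 ≈ -32.0708
Rounded to 4 decimal places: z = -32.0708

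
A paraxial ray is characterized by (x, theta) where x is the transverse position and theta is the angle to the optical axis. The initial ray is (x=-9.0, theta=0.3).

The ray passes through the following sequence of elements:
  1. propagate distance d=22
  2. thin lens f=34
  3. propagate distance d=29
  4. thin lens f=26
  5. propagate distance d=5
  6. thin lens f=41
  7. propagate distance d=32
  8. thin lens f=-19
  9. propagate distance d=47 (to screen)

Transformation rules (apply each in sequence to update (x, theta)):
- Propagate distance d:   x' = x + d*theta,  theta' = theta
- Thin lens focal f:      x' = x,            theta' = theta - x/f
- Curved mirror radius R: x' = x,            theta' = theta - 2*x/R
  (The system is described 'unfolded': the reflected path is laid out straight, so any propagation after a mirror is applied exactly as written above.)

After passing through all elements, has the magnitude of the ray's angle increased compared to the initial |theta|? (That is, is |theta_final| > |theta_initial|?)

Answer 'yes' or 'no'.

Initial: x=-9.0000 theta=0.3000
After 1 (propagate distance d=22): x=-2.4000 theta=0.3000
After 2 (thin lens f=34): x=-2.4000 theta=63/170 (≈0.3706)
After 3 (propagate distance d=29): x=1419/170 (≈8.3471) theta=63/170 (≈0.3706)
After 4 (thin lens f=26): x=1419/170 (≈8.3471) theta=219/4420 (≈0.0495)
After 5 (propagate distance d=5): x=37989/4420 (≈8.5948) theta=219/4420 (≈0.0495)
After 6 (thin lens f=41): x=37989/4420 (≈8.5948) theta=-2901/18122 (≈-0.1601)
After 7 (propagate distance d=32): x=629229/181220 (≈3.4722) theta=-2901/18122 (≈-0.1601)
After 8 (thin lens f=-19): x=629229/181220 (≈3.4722) theta=6003/264860 (≈0.0227)
After 9 (propagate distance d=47 (to screen)): x=3905796/860795 (≈4.5374) theta=6003/264860 (≈0.0227)
|theta_initial|=0.3000 |theta_final|=6003/264860 (≈0.0227) -> not increased

Answer: no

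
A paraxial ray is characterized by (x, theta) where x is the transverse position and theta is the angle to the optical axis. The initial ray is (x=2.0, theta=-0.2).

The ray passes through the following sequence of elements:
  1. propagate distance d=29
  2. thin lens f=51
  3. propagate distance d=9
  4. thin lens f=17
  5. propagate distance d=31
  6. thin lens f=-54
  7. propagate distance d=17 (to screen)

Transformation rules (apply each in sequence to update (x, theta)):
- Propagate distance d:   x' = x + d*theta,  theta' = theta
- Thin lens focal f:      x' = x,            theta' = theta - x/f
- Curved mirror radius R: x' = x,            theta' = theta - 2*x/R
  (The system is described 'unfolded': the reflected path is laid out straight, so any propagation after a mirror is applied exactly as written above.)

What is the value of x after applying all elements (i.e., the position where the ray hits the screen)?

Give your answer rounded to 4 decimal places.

Initial: x=2.0000 theta=-0.2000
After 1 (propagate distance d=29): x=-3.8000 theta=-0.2000
After 2 (thin lens f=51): x=-3.8000 theta=-32/255 (≈-0.1255)
After 3 (propagate distance d=9): x=-419/85 (≈-4.9294) theta=-32/255 (≈-0.1255)
After 4 (thin lens f=17): x=-419/85 (≈-4.9294) theta=713/4335 (≈0.1645)
After 5 (propagate distance d=31): x=734/4335 (≈0.1693) theta=713/4335 (≈0.1645)
After 6 (thin lens f=-54): x=734/4335 (≈0.1693) theta=1154/6885 (≈0.1676)
After 7 (propagate distance d=17 (to screen)): x=353324/117045 (≈3.0187) theta=1154/6885 (≈0.1676)
Rounded to 4 decimal places: x = 3.0187

Answer: 3.0187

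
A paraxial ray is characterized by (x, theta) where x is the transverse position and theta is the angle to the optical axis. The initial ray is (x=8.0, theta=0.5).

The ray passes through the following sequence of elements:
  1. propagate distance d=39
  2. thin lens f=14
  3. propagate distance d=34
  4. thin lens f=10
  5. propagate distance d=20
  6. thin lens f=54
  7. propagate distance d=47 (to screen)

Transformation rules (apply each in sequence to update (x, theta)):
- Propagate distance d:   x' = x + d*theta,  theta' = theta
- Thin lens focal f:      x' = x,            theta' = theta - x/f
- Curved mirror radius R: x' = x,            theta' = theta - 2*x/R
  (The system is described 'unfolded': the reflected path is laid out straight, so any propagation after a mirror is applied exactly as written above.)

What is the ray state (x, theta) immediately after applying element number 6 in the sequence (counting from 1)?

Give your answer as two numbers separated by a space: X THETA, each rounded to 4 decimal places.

Initial: x=8.0000 theta=0.5000
After 1 (propagate distance d=39): x=27.5000 theta=0.5000
After 2 (thin lens f=14): x=27.5000 theta=-41/28 (≈-1.4643)
After 3 (propagate distance d=34): x=-156/7 (≈-22.2857) theta=-41/28 (≈-1.4643)
After 4 (thin lens f=10): x=-156/7 (≈-22.2857) theta=107/140 (≈0.7643)
After 5 (propagate distance d=20): x=-7.0000 theta=107/140 (≈0.7643)
After 6 (thin lens f=54): x=-7.0000 theta=3379/3780 (≈0.8939)
Rounded to 4 decimal places: x = -7.0000, theta = 0.8939

Answer: -7.0000 0.8939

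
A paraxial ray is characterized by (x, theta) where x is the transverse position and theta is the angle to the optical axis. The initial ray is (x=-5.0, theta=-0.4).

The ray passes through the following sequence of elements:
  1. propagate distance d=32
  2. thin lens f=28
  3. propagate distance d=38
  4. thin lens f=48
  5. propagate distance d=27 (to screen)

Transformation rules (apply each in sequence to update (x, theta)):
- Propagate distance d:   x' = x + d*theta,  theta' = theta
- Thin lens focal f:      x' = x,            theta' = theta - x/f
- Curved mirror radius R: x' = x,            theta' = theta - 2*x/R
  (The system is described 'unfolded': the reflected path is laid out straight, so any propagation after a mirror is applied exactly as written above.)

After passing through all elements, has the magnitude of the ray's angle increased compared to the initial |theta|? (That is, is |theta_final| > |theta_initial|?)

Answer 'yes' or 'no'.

Initial: x=-5.0000 theta=-0.4000
After 1 (propagate distance d=32): x=-17.8000 theta=-0.4000
After 2 (thin lens f=28): x=-17.8000 theta=33/140 (≈0.2357)
After 3 (propagate distance d=38): x=-619/70 (≈-8.8429) theta=33/140 (≈0.2357)
After 4 (thin lens f=48): x=-619/70 (≈-8.8429) theta=1411/3360 (≈0.4199)
After 5 (propagate distance d=27 (to screen)): x=559/224 (≈2.4955) theta=1411/3360 (≈0.4199)
|theta_initial|=0.4000 |theta_final|=1411/3360 (≈0.4199) -> increased

Answer: yes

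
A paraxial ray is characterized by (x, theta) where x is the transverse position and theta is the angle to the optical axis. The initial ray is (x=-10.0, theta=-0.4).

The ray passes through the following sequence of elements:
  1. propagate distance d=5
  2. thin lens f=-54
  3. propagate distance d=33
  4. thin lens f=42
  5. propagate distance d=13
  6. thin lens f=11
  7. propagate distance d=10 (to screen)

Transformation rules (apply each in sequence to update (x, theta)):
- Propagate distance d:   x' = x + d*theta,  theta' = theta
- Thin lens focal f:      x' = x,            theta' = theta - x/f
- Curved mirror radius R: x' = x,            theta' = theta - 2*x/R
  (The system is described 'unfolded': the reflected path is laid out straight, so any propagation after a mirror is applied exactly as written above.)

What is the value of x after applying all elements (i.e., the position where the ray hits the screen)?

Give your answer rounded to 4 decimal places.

Answer: -1.2537

Derivation:
Initial: x=-10.0000 theta=-0.4000
After 1 (propagate distance d=5): x=-12.0000 theta=-0.4000
After 2 (thin lens f=-54): x=-12.0000 theta=-28/45 (≈-0.6222)
After 3 (propagate distance d=33): x=-488/15 (≈-32.5333) theta=-28/45 (≈-0.6222)
After 4 (thin lens f=42): x=-488/15 (≈-32.5333) theta=16/105 (≈0.1524)
After 5 (propagate distance d=13): x=-3208/105 (≈-30.5524) theta=16/105 (≈0.1524)
After 6 (thin lens f=11): x=-3208/105 (≈-30.5524) theta=1128/385 (≈2.9299)
After 7 (propagate distance d=10 (to screen)): x=-1448/1155 (≈-1.2537) theta=1128/385 (≈2.9299)
Rounded to 4 decimal places: x = -1.2537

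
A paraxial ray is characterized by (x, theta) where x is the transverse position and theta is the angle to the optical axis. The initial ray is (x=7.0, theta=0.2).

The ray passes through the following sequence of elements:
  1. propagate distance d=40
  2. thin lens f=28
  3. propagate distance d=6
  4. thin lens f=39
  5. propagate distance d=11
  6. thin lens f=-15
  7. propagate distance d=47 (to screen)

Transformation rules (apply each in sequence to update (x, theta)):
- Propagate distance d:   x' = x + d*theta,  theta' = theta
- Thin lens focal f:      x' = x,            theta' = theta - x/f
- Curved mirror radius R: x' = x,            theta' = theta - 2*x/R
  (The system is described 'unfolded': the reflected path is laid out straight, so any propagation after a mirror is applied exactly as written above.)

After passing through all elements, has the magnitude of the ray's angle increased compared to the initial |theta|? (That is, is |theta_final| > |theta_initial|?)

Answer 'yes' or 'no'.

Answer: yes

Derivation:
Initial: x=7.0000 theta=0.2000
After 1 (propagate distance d=40): x=15.0000 theta=0.2000
After 2 (thin lens f=28): x=15.0000 theta=-47/140 (≈-0.3357)
After 3 (propagate distance d=6): x=909/70 (≈12.9857) theta=-47/140 (≈-0.3357)
After 4 (thin lens f=39): x=909/70 (≈12.9857) theta=-1217/1820 (≈-0.6687)
After 5 (propagate distance d=11): x=10247/1820 (≈5.6302) theta=-1217/1820 (≈-0.6687)
After 6 (thin lens f=-15): x=10247/1820 (≈5.6302) theta=-22/75 (≈-0.2933)
After 7 (propagate distance d=47 (to screen)): x=-222671/27300 (≈-8.1564) theta=-22/75 (≈-0.2933)
|theta_initial|=0.2000 |theta_final|=22/75 (≈0.2933) -> increased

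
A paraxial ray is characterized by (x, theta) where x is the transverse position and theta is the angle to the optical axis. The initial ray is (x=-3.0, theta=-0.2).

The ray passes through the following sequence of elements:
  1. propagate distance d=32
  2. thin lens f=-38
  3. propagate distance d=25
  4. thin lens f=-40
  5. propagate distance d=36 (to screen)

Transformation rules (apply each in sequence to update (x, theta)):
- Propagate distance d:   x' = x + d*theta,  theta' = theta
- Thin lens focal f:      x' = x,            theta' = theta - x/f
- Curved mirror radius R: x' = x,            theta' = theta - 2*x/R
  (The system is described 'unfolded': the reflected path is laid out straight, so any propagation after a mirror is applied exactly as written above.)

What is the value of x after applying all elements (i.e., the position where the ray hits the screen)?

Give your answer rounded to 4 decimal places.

Answer: -55.2153

Derivation:
Initial: x=-3.0000 theta=-0.2000
After 1 (propagate distance d=32): x=-9.4000 theta=-0.2000
After 2 (thin lens f=-38): x=-9.4000 theta=-17/38 (≈-0.4474)
After 3 (propagate distance d=25): x=-3911/190 (≈-20.5842) theta=-17/38 (≈-0.4474)
After 4 (thin lens f=-40): x=-3911/190 (≈-20.5842) theta=-7311/7600 (≈-0.9620)
After 5 (propagate distance d=36 (to screen)): x=-104909/1900 (≈-55.2153) theta=-7311/7600 (≈-0.9620)
Rounded to 4 decimal places: x = -55.2153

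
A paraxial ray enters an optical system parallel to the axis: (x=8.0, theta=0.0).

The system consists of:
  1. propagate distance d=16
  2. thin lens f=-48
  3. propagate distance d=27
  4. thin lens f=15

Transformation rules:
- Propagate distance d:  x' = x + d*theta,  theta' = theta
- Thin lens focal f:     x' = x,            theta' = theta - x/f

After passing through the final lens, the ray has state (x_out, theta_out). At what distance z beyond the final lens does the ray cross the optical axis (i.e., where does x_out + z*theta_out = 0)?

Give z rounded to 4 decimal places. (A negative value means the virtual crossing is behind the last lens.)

Answer: 18.7500

Derivation:
Initial: x=8.0000 theta=0.0000
After 1 (propagate distance d=16): x=8.0000 theta=0.0000
After 2 (thin lens f=-48): x=8.0000 theta=1/6 (≈0.1667)
After 3 (propagate distance d=27): x=12.5000 theta=1/6 (≈0.1667)
After 4 (thin lens f=15): x=12.5000 theta=-2/3 (≈-0.6667)
z_focus = -x_out/theta_out = -(12.5000)/(-2/3) = 18.7500
Rounded to 4 decimal places: z = 18.7500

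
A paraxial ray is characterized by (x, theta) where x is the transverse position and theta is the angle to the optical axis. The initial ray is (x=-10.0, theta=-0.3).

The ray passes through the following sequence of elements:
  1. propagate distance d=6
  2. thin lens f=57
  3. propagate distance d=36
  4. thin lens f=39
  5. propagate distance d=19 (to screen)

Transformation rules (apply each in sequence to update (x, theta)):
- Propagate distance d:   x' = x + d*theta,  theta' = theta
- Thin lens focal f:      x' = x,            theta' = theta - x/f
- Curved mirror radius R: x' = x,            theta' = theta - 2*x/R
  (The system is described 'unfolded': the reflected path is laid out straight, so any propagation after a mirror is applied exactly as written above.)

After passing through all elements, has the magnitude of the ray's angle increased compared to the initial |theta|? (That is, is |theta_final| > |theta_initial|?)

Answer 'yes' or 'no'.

Answer: no

Derivation:
Initial: x=-10.0000 theta=-0.3000
After 1 (propagate distance d=6): x=-11.8000 theta=-0.3000
After 2 (thin lens f=57): x=-11.8000 theta=-53/570 (≈-0.0930)
After 3 (propagate distance d=36): x=-1439/95 (≈-15.1474) theta=-53/570 (≈-0.0930)
After 4 (thin lens f=39): x=-1439/95 (≈-15.1474) theta=2189/7410 (≈0.2954)
After 5 (propagate distance d=19 (to screen)): x=-70651/7410 (≈-9.5345) theta=2189/7410 (≈0.2954)
|theta_initial|=0.3000 |theta_final|=2189/7410 (≈0.2954) -> not increased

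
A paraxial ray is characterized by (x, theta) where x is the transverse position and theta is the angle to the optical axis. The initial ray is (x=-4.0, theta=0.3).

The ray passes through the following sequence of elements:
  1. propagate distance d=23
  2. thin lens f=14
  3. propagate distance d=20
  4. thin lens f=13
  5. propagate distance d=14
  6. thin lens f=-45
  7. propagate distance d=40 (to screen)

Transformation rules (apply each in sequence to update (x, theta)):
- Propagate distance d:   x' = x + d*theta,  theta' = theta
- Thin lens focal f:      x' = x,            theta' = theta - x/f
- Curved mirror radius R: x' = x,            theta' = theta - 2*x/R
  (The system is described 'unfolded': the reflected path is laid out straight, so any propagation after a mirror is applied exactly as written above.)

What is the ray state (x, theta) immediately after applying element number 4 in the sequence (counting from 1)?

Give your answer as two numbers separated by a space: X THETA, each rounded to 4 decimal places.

Answer: 4.7571 -0.2731

Derivation:
Initial: x=-4.0000 theta=0.3000
After 1 (propagate distance d=23): x=2.9000 theta=0.3000
After 2 (thin lens f=14): x=2.9000 theta=13/140 (≈0.0929)
After 3 (propagate distance d=20): x=333/70 (≈4.7571) theta=13/140 (≈0.0929)
After 4 (thin lens f=13): x=333/70 (≈4.7571) theta=-71/260 (≈-0.2731)
Rounded to 4 decimal places: x = 4.7571, theta = -0.2731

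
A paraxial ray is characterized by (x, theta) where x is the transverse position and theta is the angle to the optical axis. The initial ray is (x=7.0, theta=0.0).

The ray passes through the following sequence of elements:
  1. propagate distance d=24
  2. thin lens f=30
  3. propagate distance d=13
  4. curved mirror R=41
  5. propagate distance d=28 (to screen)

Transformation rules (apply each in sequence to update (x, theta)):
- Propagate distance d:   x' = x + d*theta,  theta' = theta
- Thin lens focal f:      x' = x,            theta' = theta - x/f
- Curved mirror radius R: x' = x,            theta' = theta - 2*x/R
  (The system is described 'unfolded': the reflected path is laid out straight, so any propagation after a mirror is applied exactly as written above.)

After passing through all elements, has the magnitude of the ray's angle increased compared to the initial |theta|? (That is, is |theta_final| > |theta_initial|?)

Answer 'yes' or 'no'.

Initial: x=7.0000 theta=0.0000
After 1 (propagate distance d=24): x=7.0000 theta=0.0000
After 2 (thin lens f=30): x=7.0000 theta=-7/30 (≈-0.2333)
After 3 (propagate distance d=13): x=119/30 (≈3.9667) theta=-7/30 (≈-0.2333)
After 4 (curved mirror R=41): x=119/30 (≈3.9667) theta=-35/82 (≈-0.4268)
After 5 (propagate distance d=28 (to screen)): x=-9821/1230 (≈-7.9846) theta=-35/82 (≈-0.4268)
|theta_initial|=0.0000 |theta_final|=35/82 (≈0.4268) -> increased

Answer: yes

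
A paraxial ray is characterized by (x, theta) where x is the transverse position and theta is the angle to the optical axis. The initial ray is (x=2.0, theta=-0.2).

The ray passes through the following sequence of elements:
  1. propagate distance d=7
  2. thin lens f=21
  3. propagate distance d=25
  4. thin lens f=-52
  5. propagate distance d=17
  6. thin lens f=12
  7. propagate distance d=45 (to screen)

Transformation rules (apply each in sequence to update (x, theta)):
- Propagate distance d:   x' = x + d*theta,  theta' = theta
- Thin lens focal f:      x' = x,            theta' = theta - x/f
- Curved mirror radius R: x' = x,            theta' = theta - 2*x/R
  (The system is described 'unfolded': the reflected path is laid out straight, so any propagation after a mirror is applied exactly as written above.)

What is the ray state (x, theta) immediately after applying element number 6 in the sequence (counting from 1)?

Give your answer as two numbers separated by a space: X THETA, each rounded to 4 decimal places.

Answer: -10.6720 0.5624

Derivation:
Initial: x=2.0000 theta=-0.2000
After 1 (propagate distance d=7): x=0.6000 theta=-0.2000
After 2 (thin lens f=21): x=0.6000 theta=-8/35 (≈-0.2286)
After 3 (propagate distance d=25): x=-179/35 (≈-5.1143) theta=-8/35 (≈-0.2286)
After 4 (thin lens f=-52): x=-179/35 (≈-5.1143) theta=-17/52 (≈-0.3269)
After 5 (propagate distance d=17): x=-19423/1820 (≈-10.6720) theta=-17/52 (≈-0.3269)
After 6 (thin lens f=12): x=-19423/1820 (≈-10.6720) theta=12283/21840 (≈0.5624)
Rounded to 4 decimal places: x = -10.6720, theta = 0.5624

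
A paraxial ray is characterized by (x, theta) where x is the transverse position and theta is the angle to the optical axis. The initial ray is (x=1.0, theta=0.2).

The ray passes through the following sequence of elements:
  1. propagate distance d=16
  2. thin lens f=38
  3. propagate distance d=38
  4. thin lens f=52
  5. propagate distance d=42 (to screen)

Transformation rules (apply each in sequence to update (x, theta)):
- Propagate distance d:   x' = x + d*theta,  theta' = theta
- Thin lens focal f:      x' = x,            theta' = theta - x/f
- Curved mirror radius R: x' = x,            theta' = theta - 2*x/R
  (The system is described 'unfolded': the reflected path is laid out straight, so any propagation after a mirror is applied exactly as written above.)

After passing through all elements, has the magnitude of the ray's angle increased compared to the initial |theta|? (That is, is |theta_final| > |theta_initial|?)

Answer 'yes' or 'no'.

Answer: no

Derivation:
Initial: x=1.0000 theta=0.2000
After 1 (propagate distance d=16): x=4.2000 theta=0.2000
After 2 (thin lens f=38): x=4.2000 theta=17/190 (≈0.0895)
After 3 (propagate distance d=38): x=7.6000 theta=17/190 (≈0.0895)
After 4 (thin lens f=52): x=7.6000 theta=-14/247 (≈-0.0567)
After 5 (propagate distance d=42 (to screen)): x=6446/1235 (≈5.2194) theta=-14/247 (≈-0.0567)
|theta_initial|=0.2000 |theta_final|=14/247 (≈0.0567) -> not increased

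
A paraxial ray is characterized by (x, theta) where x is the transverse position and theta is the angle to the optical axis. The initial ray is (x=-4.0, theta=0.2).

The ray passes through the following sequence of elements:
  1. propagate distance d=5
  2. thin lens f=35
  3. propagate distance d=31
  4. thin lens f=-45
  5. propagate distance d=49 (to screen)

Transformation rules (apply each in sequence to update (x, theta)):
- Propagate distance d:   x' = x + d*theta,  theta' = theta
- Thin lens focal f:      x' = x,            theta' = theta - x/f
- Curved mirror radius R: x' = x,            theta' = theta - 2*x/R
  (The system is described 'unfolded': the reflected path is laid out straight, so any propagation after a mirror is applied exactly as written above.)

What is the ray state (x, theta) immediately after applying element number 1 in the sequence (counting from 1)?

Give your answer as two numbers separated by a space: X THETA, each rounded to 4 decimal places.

Answer: -3.0000 0.2000

Derivation:
Initial: x=-4.0000 theta=0.2000
After 1 (propagate distance d=5): x=-3.0000 theta=0.2000
Rounded to 4 decimal places: x = -3.0000, theta = 0.2000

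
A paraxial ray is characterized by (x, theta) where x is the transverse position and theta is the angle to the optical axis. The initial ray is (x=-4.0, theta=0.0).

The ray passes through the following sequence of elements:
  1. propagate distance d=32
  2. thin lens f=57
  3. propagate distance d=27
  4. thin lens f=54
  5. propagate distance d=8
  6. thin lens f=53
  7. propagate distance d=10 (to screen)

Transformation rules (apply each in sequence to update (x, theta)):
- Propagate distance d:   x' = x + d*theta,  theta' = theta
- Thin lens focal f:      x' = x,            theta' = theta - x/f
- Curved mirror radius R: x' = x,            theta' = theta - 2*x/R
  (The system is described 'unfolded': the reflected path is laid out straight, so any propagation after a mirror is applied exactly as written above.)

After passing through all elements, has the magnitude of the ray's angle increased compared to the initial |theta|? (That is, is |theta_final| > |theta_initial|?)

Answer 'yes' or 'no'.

Answer: yes

Derivation:
Initial: x=-4.0000 theta=0.0000
After 1 (propagate distance d=32): x=-4.0000 theta=0.0000
After 2 (thin lens f=57): x=-4.0000 theta=4/57 (≈0.0702)
After 3 (propagate distance d=27): x=-40/19 (≈-2.1053) theta=4/57 (≈0.0702)
After 4 (thin lens f=54): x=-40/19 (≈-2.1053) theta=56/513 (≈0.1092)
After 5 (propagate distance d=8): x=-632/513 (≈-1.2320) theta=56/513 (≈0.1092)
After 6 (thin lens f=53): x=-632/513 (≈-1.2320) theta=400/3021 (≈0.1324)
After 7 (propagate distance d=10 (to screen)): x=2504/27189 (≈0.0921) theta=400/3021 (≈0.1324)
|theta_initial|=0.0000 |theta_final|=400/3021 (≈0.1324) -> increased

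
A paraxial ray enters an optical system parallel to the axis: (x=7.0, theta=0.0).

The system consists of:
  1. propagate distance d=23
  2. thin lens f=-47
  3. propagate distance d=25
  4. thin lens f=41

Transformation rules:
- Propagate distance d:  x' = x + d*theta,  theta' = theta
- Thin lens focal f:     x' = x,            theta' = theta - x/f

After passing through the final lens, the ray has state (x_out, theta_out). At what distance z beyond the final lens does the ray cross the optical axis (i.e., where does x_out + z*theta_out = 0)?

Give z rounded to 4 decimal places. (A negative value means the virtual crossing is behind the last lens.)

Answer: 95.2258

Derivation:
Initial: x=7.0000 theta=0.0000
After 1 (propagate distance d=23): x=7.0000 theta=0.0000
After 2 (thin lens f=-47): x=7.0000 theta=7/47 (≈0.1489)
After 3 (propagate distance d=25): x=504/47 (≈10.7234) theta=7/47 (≈0.1489)
After 4 (thin lens f=41): x=504/47 (≈10.7234) theta=-217/1927 (≈-0.1126)
z_focus = -x_out/theta_out = -(504/47)/(-217/1927) = 2952/31 ≈ 95.2258
Rounded to 4 decimal places: z = 95.2258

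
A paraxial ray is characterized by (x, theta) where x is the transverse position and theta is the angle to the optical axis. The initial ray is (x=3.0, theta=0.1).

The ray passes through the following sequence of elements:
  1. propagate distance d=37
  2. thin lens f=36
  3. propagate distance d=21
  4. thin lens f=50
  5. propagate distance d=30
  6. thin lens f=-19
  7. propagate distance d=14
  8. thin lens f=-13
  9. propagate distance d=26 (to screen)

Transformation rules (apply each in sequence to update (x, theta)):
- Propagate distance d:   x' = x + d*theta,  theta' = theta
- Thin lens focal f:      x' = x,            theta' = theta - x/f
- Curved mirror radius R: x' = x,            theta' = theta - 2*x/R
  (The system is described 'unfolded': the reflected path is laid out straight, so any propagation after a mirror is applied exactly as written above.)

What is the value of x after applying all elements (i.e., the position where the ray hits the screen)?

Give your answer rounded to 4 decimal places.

Initial: x=3.0000 theta=0.1000
After 1 (propagate distance d=37): x=6.7000 theta=0.1000
After 2 (thin lens f=36): x=6.7000 theta=-31/360 (≈-0.0861)
After 3 (propagate distance d=21): x=587/120 (≈4.8917) theta=-31/360 (≈-0.0861)
After 4 (thin lens f=50): x=587/120 (≈4.8917) theta=-3311/18000 (≈-0.1839)
After 5 (propagate distance d=30): x=-47/75 (≈-0.6267) theta=-3311/18000 (≈-0.1839)
After 6 (thin lens f=-19): x=-47/75 (≈-0.6267) theta=-74189/342000 (≈-0.2169)
After 7 (propagate distance d=14): x=-626483/171000 (≈-3.6636) theta=-74189/342000 (≈-0.2169)
After 8 (thin lens f=-13): x=-626483/171000 (≈-3.6636) theta=-56857/114000 (≈-0.4987)
After 9 (propagate distance d=26 (to screen)): x=-1421953/85500 (≈-16.6310) theta=-56857/114000 (≈-0.4987)
Rounded to 4 decimal places: x = -16.6310

Answer: -16.6310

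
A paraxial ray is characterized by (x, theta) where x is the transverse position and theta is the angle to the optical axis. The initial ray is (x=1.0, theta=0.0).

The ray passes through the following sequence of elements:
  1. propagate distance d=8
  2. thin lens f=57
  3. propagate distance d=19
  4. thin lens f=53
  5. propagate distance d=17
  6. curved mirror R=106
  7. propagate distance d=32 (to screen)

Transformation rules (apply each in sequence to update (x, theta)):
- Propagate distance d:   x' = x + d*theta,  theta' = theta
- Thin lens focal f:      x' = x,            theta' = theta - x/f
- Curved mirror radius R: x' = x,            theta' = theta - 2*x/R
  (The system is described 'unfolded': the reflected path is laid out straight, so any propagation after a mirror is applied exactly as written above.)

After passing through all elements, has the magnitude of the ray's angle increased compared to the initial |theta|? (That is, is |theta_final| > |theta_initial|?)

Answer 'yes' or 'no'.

Initial: x=1.0000 theta=0.0000
After 1 (propagate distance d=8): x=1.0000 theta=0.0000
After 2 (thin lens f=57): x=1.0000 theta=-1/57 (≈-0.0175)
After 3 (propagate distance d=19): x=2/3 (≈0.6667) theta=-1/57 (≈-0.0175)
After 4 (thin lens f=53): x=2/3 (≈0.6667) theta=-91/3021 (≈-0.0301)
After 5 (propagate distance d=17): x=467/3021 (≈0.1546) theta=-91/3021 (≈-0.0301)
After 6 (curved mirror R=106): x=467/3021 (≈0.1546) theta=-5290/160113 (≈-0.0330)
After 7 (propagate distance d=32 (to screen)): x=-144529/160113 (≈-0.9027) theta=-5290/160113 (≈-0.0330)
|theta_initial|=0.0000 |theta_final|=5290/160113 (≈0.0330) -> increased

Answer: yes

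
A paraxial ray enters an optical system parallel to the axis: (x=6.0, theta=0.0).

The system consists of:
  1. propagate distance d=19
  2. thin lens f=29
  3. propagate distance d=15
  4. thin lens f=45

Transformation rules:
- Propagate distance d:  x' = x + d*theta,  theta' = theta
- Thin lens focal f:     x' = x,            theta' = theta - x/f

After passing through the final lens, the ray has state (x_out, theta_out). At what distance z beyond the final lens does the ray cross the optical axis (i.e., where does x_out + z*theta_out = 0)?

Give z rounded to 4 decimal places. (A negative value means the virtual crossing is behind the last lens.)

Initial: x=6.0000 theta=0.0000
After 1 (propagate distance d=19): x=6.0000 theta=0.0000
After 2 (thin lens f=29): x=6.0000 theta=-6/29 (≈-0.2069)
After 3 (propagate distance d=15): x=84/29 (≈2.8966) theta=-6/29 (≈-0.2069)
After 4 (thin lens f=45): x=84/29 (≈2.8966) theta=-118/435 (≈-0.2713)
z_focus = -x_out/theta_out = -(84/29)/(-118/435) = 630/59 ≈ 10.6780
Rounded to 4 decimal places: z = 10.6780

Answer: 10.6780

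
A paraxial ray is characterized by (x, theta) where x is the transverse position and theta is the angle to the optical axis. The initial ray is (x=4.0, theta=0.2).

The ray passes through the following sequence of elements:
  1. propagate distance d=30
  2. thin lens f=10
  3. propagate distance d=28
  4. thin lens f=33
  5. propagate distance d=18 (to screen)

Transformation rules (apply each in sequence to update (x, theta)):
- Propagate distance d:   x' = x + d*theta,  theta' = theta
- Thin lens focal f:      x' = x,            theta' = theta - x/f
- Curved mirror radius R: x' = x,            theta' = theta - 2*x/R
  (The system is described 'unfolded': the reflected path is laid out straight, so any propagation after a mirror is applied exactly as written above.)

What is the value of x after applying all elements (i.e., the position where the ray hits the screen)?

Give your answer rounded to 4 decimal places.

Initial: x=4.0000 theta=0.2000
After 1 (propagate distance d=30): x=10.0000 theta=0.2000
After 2 (thin lens f=10): x=10.0000 theta=-0.8000
After 3 (propagate distance d=28): x=-12.4000 theta=-0.8000
After 4 (thin lens f=33): x=-12.4000 theta=-14/33 (≈-0.4242)
After 5 (propagate distance d=18 (to screen)): x=-1102/55 (≈-20.0364) theta=-14/33 (≈-0.4242)
Rounded to 4 decimal places: x = -20.0364

Answer: -20.0364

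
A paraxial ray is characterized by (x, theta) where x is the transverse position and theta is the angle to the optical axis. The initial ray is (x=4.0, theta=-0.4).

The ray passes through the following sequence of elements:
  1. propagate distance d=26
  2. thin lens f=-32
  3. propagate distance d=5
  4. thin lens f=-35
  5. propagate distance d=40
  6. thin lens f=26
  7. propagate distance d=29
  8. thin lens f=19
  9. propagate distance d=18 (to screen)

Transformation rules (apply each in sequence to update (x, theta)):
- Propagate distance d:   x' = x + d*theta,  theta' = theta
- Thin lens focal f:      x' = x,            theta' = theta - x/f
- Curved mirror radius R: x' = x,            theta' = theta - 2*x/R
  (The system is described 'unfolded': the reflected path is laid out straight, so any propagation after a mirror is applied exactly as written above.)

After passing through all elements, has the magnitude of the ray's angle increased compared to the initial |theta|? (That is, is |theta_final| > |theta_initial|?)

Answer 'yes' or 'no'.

Answer: yes

Derivation:
Initial: x=4.0000 theta=-0.4000
After 1 (propagate distance d=26): x=-6.4000 theta=-0.4000
After 2 (thin lens f=-32): x=-6.4000 theta=-0.6000
After 3 (propagate distance d=5): x=-9.4000 theta=-0.6000
After 4 (thin lens f=-35): x=-9.4000 theta=-152/175 (≈-0.8686)
After 5 (propagate distance d=40): x=-309/7 (≈-44.1429) theta=-152/175 (≈-0.8686)
After 6 (thin lens f=26): x=-309/7 (≈-44.1429) theta=539/650 (≈0.8292)
After 7 (propagate distance d=29): x=-91433/4550 (≈-20.0952) theta=539/650 (≈0.8292)
After 8 (thin lens f=19): x=-91433/4550 (≈-20.0952) theta=16312/8645 (≈1.8869)
After 9 (propagate distance d=18 (to screen)): x=1198933/86450 (≈13.8685) theta=16312/8645 (≈1.8869)
|theta_initial|=0.4000 |theta_final|=16312/8645 (≈1.8869) -> increased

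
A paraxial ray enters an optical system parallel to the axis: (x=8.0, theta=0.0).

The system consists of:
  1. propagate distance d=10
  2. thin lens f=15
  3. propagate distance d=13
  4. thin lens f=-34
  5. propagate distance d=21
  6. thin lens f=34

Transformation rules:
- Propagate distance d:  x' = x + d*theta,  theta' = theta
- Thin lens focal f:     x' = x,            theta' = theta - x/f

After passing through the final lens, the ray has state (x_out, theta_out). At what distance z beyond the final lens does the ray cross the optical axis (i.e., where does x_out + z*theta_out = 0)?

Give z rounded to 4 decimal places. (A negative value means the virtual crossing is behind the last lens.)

Initial: x=8.0000 theta=0.0000
After 1 (propagate distance d=10): x=8.0000 theta=0.0000
After 2 (thin lens f=15): x=8.0000 theta=-8/15 (≈-0.5333)
After 3 (propagate distance d=13): x=16/15 (≈1.0667) theta=-8/15 (≈-0.5333)
After 4 (thin lens f=-34): x=16/15 (≈1.0667) theta=-128/255 (≈-0.5020)
After 5 (propagate distance d=21): x=-2416/255 (≈-9.4745) theta=-128/255 (≈-0.5020)
After 6 (thin lens f=34): x=-2416/255 (≈-9.4745) theta=-968/4335 (≈-0.2233)
z_focus = -x_out/theta_out = -(-2416/255)/(-968/4335) = -5134/121 ≈ -42.4298
Rounded to 4 decimal places: z = -42.4298

Answer: -42.4298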